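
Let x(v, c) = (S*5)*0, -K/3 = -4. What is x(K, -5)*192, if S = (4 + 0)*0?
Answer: 0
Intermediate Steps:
K = 12 (K = -3*(-4) = 12)
S = 0 (S = 4*0 = 0)
x(v, c) = 0 (x(v, c) = (0*5)*0 = 0*0 = 0)
x(K, -5)*192 = 0*192 = 0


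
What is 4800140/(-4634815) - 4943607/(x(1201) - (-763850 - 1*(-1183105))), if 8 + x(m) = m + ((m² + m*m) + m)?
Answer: -2317277745963/762563331061 ≈ -3.0388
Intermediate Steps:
x(m) = -8 + 2*m + 2*m² (x(m) = -8 + (m + ((m² + m*m) + m)) = -8 + (m + ((m² + m²) + m)) = -8 + (m + (2*m² + m)) = -8 + (m + (m + 2*m²)) = -8 + (2*m + 2*m²) = -8 + 2*m + 2*m²)
4800140/(-4634815) - 4943607/(x(1201) - (-763850 - 1*(-1183105))) = 4800140/(-4634815) - 4943607/((-8 + 2*1201 + 2*1201²) - (-763850 - 1*(-1183105))) = 4800140*(-1/4634815) - 4943607/((-8 + 2402 + 2*1442401) - (-763850 + 1183105)) = -960028/926963 - 4943607/((-8 + 2402 + 2884802) - 1*419255) = -960028/926963 - 4943607/(2887196 - 419255) = -960028/926963 - 4943607/2467941 = -960028/926963 - 4943607*1/2467941 = -960028/926963 - 1647869/822647 = -2317277745963/762563331061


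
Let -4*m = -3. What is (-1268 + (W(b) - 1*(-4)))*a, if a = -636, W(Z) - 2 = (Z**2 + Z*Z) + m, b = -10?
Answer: 674955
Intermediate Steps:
m = 3/4 (m = -1/4*(-3) = 3/4 ≈ 0.75000)
W(Z) = 11/4 + 2*Z**2 (W(Z) = 2 + ((Z**2 + Z*Z) + 3/4) = 2 + ((Z**2 + Z**2) + 3/4) = 2 + (2*Z**2 + 3/4) = 2 + (3/4 + 2*Z**2) = 11/4 + 2*Z**2)
(-1268 + (W(b) - 1*(-4)))*a = (-1268 + ((11/4 + 2*(-10)**2) - 1*(-4)))*(-636) = (-1268 + ((11/4 + 2*100) + 4))*(-636) = (-1268 + ((11/4 + 200) + 4))*(-636) = (-1268 + (811/4 + 4))*(-636) = (-1268 + 827/4)*(-636) = -4245/4*(-636) = 674955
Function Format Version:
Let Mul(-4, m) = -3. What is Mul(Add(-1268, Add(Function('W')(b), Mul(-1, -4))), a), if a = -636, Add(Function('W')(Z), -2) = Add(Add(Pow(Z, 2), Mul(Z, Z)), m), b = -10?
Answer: 674955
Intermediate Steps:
m = Rational(3, 4) (m = Mul(Rational(-1, 4), -3) = Rational(3, 4) ≈ 0.75000)
Function('W')(Z) = Add(Rational(11, 4), Mul(2, Pow(Z, 2))) (Function('W')(Z) = Add(2, Add(Add(Pow(Z, 2), Mul(Z, Z)), Rational(3, 4))) = Add(2, Add(Add(Pow(Z, 2), Pow(Z, 2)), Rational(3, 4))) = Add(2, Add(Mul(2, Pow(Z, 2)), Rational(3, 4))) = Add(2, Add(Rational(3, 4), Mul(2, Pow(Z, 2)))) = Add(Rational(11, 4), Mul(2, Pow(Z, 2))))
Mul(Add(-1268, Add(Function('W')(b), Mul(-1, -4))), a) = Mul(Add(-1268, Add(Add(Rational(11, 4), Mul(2, Pow(-10, 2))), Mul(-1, -4))), -636) = Mul(Add(-1268, Add(Add(Rational(11, 4), Mul(2, 100)), 4)), -636) = Mul(Add(-1268, Add(Add(Rational(11, 4), 200), 4)), -636) = Mul(Add(-1268, Add(Rational(811, 4), 4)), -636) = Mul(Add(-1268, Rational(827, 4)), -636) = Mul(Rational(-4245, 4), -636) = 674955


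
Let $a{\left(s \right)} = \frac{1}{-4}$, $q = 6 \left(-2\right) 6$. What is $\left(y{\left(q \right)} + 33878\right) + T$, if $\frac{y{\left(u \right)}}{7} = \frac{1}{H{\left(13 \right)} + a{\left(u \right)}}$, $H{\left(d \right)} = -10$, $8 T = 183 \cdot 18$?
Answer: $\frac{5623407}{164} \approx 34289.0$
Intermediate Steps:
$q = -72$ ($q = \left(-12\right) 6 = -72$)
$T = \frac{1647}{4}$ ($T = \frac{183 \cdot 18}{8} = \frac{1}{8} \cdot 3294 = \frac{1647}{4} \approx 411.75$)
$a{\left(s \right)} = - \frac{1}{4}$
$y{\left(u \right)} = - \frac{28}{41}$ ($y{\left(u \right)} = \frac{7}{-10 - \frac{1}{4}} = \frac{7}{- \frac{41}{4}} = 7 \left(- \frac{4}{41}\right) = - \frac{28}{41}$)
$\left(y{\left(q \right)} + 33878\right) + T = \left(- \frac{28}{41} + 33878\right) + \frac{1647}{4} = \frac{1388970}{41} + \frac{1647}{4} = \frac{5623407}{164}$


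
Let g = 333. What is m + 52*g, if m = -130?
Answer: 17186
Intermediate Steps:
m + 52*g = -130 + 52*333 = -130 + 17316 = 17186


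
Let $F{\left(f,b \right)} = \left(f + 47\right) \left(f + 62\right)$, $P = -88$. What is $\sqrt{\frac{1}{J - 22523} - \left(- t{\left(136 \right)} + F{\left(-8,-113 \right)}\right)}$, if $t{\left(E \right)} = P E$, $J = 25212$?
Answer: $\frac{i \sqrt{101765164665}}{2689} \approx 118.63 i$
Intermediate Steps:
$t{\left(E \right)} = - 88 E$
$F{\left(f,b \right)} = \left(47 + f\right) \left(62 + f\right)$
$\sqrt{\frac{1}{J - 22523} - \left(- t{\left(136 \right)} + F{\left(-8,-113 \right)}\right)} = \sqrt{\frac{1}{25212 - 22523} - \left(14946 - 872\right)} = \sqrt{\frac{1}{2689} - 14074} = \sqrt{- \frac{37844985}{2689}} = \frac{i \sqrt{101765164665}}{2689}$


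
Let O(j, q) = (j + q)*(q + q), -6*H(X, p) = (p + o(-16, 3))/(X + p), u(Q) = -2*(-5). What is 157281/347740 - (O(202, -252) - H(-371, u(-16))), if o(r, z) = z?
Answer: -9490208388367/376602420 ≈ -25200.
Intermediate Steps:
u(Q) = 10
H(X, p) = -(3 + p)/(6*(X + p)) (H(X, p) = -(p + 3)/(6*(X + p)) = -(3 + p)/(6*(X + p)))
O(j, q) = 2*q*(j + q) (O(j, q) = (j + q)*(2*q) = 2*q*(j + q))
157281/347740 - (O(202, -252) - H(-371, u(-16))) = 157281/347740 - (2*(-252)*(202 - 252) - (-3 - 1*10)/(6*(-371 + 10))) = 157281*(1/347740) - (2*(-252)*(-50) - (-3 - 10)/(6*(-361))) = 157281/347740 - (25200 - (-1)*(-13)/(6*361)) = 157281/347740 - (25200 - 1*13/2166) = 157281/347740 - (25200 - 13/2166) = 157281/347740 - 1*54583187/2166 = 157281/347740 - 54583187/2166 = -9490208388367/376602420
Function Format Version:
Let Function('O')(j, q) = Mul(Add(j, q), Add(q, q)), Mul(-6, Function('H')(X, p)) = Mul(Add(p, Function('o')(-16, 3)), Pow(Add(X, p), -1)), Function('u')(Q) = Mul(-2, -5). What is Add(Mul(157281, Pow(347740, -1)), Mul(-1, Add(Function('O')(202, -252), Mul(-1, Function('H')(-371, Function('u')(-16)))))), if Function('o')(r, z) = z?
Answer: Rational(-9490208388367, 376602420) ≈ -25200.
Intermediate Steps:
Function('u')(Q) = 10
Function('H')(X, p) = Mul(Rational(-1, 6), Pow(Add(X, p), -1), Add(3, p)) (Function('H')(X, p) = Mul(Rational(-1, 6), Mul(Add(p, 3), Pow(Add(X, p), -1))) = Mul(Rational(-1, 6), Mul(Add(3, p), Pow(Add(X, p), -1))) = Mul(Rational(-1, 6), Mul(Pow(Add(X, p), -1), Add(3, p))) = Mul(Rational(-1, 6), Pow(Add(X, p), -1), Add(3, p)))
Function('O')(j, q) = Mul(2, q, Add(j, q)) (Function('O')(j, q) = Mul(Add(j, q), Mul(2, q)) = Mul(2, q, Add(j, q)))
Add(Mul(157281, Pow(347740, -1)), Mul(-1, Add(Function('O')(202, -252), Mul(-1, Function('H')(-371, Function('u')(-16)))))) = Add(Mul(157281, Pow(347740, -1)), Mul(-1, Add(Mul(2, -252, Add(202, -252)), Mul(-1, Mul(Rational(1, 6), Pow(Add(-371, 10), -1), Add(-3, Mul(-1, 10))))))) = Add(Mul(157281, Rational(1, 347740)), Mul(-1, Add(Mul(2, -252, -50), Mul(-1, Mul(Rational(1, 6), Pow(-361, -1), Add(-3, -10)))))) = Add(Rational(157281, 347740), Mul(-1, Add(25200, Mul(-1, Mul(Rational(1, 6), Rational(-1, 361), -13))))) = Add(Rational(157281, 347740), Mul(-1, Add(25200, Mul(-1, Rational(13, 2166))))) = Add(Rational(157281, 347740), Mul(-1, Add(25200, Rational(-13, 2166)))) = Add(Rational(157281, 347740), Mul(-1, Rational(54583187, 2166))) = Add(Rational(157281, 347740), Rational(-54583187, 2166)) = Rational(-9490208388367, 376602420)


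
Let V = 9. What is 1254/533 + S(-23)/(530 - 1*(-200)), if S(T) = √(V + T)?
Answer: 1254/533 + I*√14/730 ≈ 2.3527 + 0.0051256*I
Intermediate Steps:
S(T) = √(9 + T)
1254/533 + S(-23)/(530 - 1*(-200)) = 1254/533 + √(9 - 23)/(530 - 1*(-200)) = 1254*(1/533) + √(-14)/(530 + 200) = 1254/533 + (I*√14)/730 = 1254/533 + (I*√14)*(1/730) = 1254/533 + I*√14/730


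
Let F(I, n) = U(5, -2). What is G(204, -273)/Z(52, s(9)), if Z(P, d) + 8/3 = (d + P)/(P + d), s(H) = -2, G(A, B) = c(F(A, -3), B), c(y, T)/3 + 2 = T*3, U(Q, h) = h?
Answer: 7389/5 ≈ 1477.8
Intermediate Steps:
F(I, n) = -2
c(y, T) = -6 + 9*T (c(y, T) = -6 + 3*(T*3) = -6 + 3*(3*T) = -6 + 9*T)
G(A, B) = -6 + 9*B
Z(P, d) = -5/3 (Z(P, d) = -8/3 + (d + P)/(P + d) = -8/3 + (P + d)/(P + d) = -8/3 + 1 = -5/3)
G(204, -273)/Z(52, s(9)) = (-6 + 9*(-273))/(-5/3) = (-6 - 2457)*(-⅗) = -2463*(-⅗) = 7389/5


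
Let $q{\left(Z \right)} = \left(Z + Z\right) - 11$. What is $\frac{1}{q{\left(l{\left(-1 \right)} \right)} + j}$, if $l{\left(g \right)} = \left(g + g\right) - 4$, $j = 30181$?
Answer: $\frac{1}{30158} \approx 3.3159 \cdot 10^{-5}$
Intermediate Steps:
$l{\left(g \right)} = -4 + 2 g$ ($l{\left(g \right)} = 2 g - 4 = -4 + 2 g$)
$q{\left(Z \right)} = -11 + 2 Z$ ($q{\left(Z \right)} = 2 Z - 11 = -11 + 2 Z$)
$\frac{1}{q{\left(l{\left(-1 \right)} \right)} + j} = \frac{1}{\left(-11 + 2 \left(-4 + 2 \left(-1\right)\right)\right) + 30181} = \frac{1}{\left(-11 + 2 \left(-4 - 2\right)\right) + 30181} = \frac{1}{\left(-11 + 2 \left(-6\right)\right) + 30181} = \frac{1}{\left(-11 - 12\right) + 30181} = \frac{1}{-23 + 30181} = \frac{1}{30158}$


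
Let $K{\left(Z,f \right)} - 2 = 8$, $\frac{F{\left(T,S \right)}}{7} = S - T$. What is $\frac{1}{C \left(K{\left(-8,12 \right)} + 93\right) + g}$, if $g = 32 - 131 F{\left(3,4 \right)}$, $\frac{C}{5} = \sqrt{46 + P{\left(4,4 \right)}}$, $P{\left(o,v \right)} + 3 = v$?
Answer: $\frac{177}{2336470} + \frac{103 \sqrt{47}}{2336470} \approx 0.00037798$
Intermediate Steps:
$P{\left(o,v \right)} = -3 + v$
$F{\left(T,S \right)} = - 7 T + 7 S$ ($F{\left(T,S \right)} = 7 \left(S - T\right) = - 7 T + 7 S$)
$K{\left(Z,f \right)} = 10$ ($K{\left(Z,f \right)} = 2 + 8 = 10$)
$C = 5 \sqrt{47}$ ($C = 5 \sqrt{46 + \left(-3 + 4\right)} = 5 \sqrt{46 + 1} = 5 \sqrt{47} \approx 34.278$)
$g = -885$ ($g = 32 - 131 \left(\left(-7\right) 3 + 7 \cdot 4\right) = 32 - 131 \left(-21 + 28\right) = 32 - 917 = -885$)
$\frac{1}{C \left(K{\left(-8,12 \right)} + 93\right) + g} = \frac{1}{5 \sqrt{47} \left(10 + 93\right) - 885} = \frac{1}{5 \sqrt{47} \cdot 103 - 885} = \frac{1}{515 \sqrt{47} - 885} = \frac{1}{-885 + 515 \sqrt{47}}$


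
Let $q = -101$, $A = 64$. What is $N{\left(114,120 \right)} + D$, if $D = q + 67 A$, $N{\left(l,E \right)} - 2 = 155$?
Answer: $4344$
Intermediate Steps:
$N{\left(l,E \right)} = 157$ ($N{\left(l,E \right)} = 2 + 155 = 157$)
$D = 4187$ ($D = -101 + 67 \cdot 64 = -101 + 4288 = 4187$)
$N{\left(114,120 \right)} + D = 157 + 4187 = 4344$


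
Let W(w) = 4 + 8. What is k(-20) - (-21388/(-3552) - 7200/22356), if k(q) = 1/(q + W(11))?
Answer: -535303/91908 ≈ -5.8243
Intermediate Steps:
W(w) = 12
k(q) = 1/(12 + q) (k(q) = 1/(q + 12) = 1/(12 + q))
k(-20) - (-21388/(-3552) - 7200/22356) = 1/(12 - 20) - (-21388/(-3552) - 7200/22356) = 1/(-8) - (-21388*(-1/3552) - 7200*1/22356) = -1/8 - (5347/888 - 200/621) = -1/8 - 1*1047629/183816 = -1/8 - 1047629/183816 = -535303/91908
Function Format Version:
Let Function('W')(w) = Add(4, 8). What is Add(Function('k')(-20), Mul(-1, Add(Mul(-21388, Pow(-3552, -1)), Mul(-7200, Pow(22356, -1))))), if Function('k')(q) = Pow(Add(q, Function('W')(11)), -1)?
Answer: Rational(-535303, 91908) ≈ -5.8243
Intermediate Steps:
Function('W')(w) = 12
Function('k')(q) = Pow(Add(12, q), -1) (Function('k')(q) = Pow(Add(q, 12), -1) = Pow(Add(12, q), -1))
Add(Function('k')(-20), Mul(-1, Add(Mul(-21388, Pow(-3552, -1)), Mul(-7200, Pow(22356, -1))))) = Add(Pow(Add(12, -20), -1), Mul(-1, Add(Mul(-21388, Pow(-3552, -1)), Mul(-7200, Pow(22356, -1))))) = Add(Pow(-8, -1), Mul(-1, Add(Mul(-21388, Rational(-1, 3552)), Mul(-7200, Rational(1, 22356))))) = Add(Rational(-1, 8), Mul(-1, Add(Rational(5347, 888), Rational(-200, 621)))) = Add(Rational(-1, 8), Mul(-1, Rational(1047629, 183816))) = Add(Rational(-1, 8), Rational(-1047629, 183816)) = Rational(-535303, 91908)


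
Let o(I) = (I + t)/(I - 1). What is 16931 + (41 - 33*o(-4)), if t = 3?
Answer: 84827/5 ≈ 16965.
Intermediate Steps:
o(I) = (3 + I)/(-1 + I) (o(I) = (I + 3)/(I - 1) = (3 + I)/(-1 + I))
16931 + (41 - 33*o(-4)) = 16931 + (41 - 33*(3 - 4)/(-1 - 4)) = 16931 + (41 - 33*(-1)/(-5)) = 16931 + (41 - (-33)*(-1)/5) = 16931 + (41 - 33*1/5) = 16931 + (41 - 33/5) = 16931 + 172/5 = 84827/5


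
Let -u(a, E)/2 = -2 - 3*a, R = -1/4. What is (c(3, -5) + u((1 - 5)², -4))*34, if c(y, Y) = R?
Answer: 6783/2 ≈ 3391.5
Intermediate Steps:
R = -¼ (R = -1*¼ = -¼ ≈ -0.25000)
c(y, Y) = -¼
u(a, E) = 4 + 6*a (u(a, E) = -2*(-2 - 3*a) = 4 + 6*a)
(c(3, -5) + u((1 - 5)², -4))*34 = (-¼ + (4 + 6*(1 - 5)²))*34 = (-¼ + (4 + 6*(-4)²))*34 = (-¼ + (4 + 6*16))*34 = (-¼ + (4 + 96))*34 = (-¼ + 100)*34 = (399/4)*34 = 6783/2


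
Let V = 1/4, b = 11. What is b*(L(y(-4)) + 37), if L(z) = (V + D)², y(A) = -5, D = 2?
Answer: 7403/16 ≈ 462.69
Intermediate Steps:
V = ¼ ≈ 0.25000
L(z) = 81/16 (L(z) = (¼ + 2)² = (9/4)² = 81/16)
b*(L(y(-4)) + 37) = 11*(81/16 + 37) = 11*(673/16) = 7403/16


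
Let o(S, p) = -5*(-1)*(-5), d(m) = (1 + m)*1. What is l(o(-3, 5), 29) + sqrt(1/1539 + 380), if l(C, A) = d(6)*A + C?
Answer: 178 + sqrt(11111599)/171 ≈ 197.49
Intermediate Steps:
d(m) = 1 + m
o(S, p) = -25 (o(S, p) = 5*(-5) = -25)
l(C, A) = C + 7*A (l(C, A) = (1 + 6)*A + C = 7*A + C = C + 7*A)
l(o(-3, 5), 29) + sqrt(1/1539 + 380) = (-25 + 7*29) + sqrt(1/1539 + 380) = (-25 + 203) + sqrt(1/1539 + 380) = 178 + sqrt(584821/1539) = 178 + sqrt(11111599)/171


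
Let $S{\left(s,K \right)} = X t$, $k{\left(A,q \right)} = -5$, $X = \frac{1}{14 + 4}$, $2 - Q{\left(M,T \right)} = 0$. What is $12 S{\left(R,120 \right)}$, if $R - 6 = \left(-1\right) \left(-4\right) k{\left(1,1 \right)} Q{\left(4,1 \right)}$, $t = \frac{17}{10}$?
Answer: $\frac{17}{15} \approx 1.1333$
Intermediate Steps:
$Q{\left(M,T \right)} = 2$ ($Q{\left(M,T \right)} = 2 - 0 = 2 + 0 = 2$)
$t = \frac{17}{10}$ ($t = 17 \cdot \frac{1}{10} = \frac{17}{10} \approx 1.7$)
$X = \frac{1}{18} \approx 0.055556$
$R = -34$ ($R = 6 + \left(-1\right) \left(-4\right) \left(-5\right) 2 = 6 + 4 \left(-5\right) 2 = 6 - 40 = -34$)
$S{\left(s,K \right)} = \frac{17}{180}$ ($S{\left(s,K \right)} = \frac{1}{18} \cdot \frac{17}{10} = \frac{17}{180}$)
$12 S{\left(R,120 \right)} = 12 \cdot \frac{17}{180} = \frac{17}{15}$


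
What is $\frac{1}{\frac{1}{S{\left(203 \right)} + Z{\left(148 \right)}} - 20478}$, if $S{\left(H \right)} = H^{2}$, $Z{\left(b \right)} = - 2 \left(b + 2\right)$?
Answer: $- \frac{40909}{837734501} \approx -4.8833 \cdot 10^{-5}$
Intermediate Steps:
$Z{\left(b \right)} = -4 - 2 b$ ($Z{\left(b \right)} = - 2 \left(2 + b\right) = -4 - 2 b$)
$\frac{1}{\frac{1}{S{\left(203 \right)} + Z{\left(148 \right)}} - 20478} = \frac{1}{\frac{1}{203^{2} - 300} - 20478} = \frac{1}{\frac{1}{41209 - 300} - 20478} = \frac{1}{\frac{1}{40909} - 20478} = \frac{1}{- \frac{837734501}{40909}} = - \frac{40909}{837734501}$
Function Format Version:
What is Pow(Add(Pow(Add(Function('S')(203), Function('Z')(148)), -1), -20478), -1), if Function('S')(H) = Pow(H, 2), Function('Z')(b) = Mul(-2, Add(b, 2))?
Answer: Rational(-40909, 837734501) ≈ -4.8833e-5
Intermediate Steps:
Function('Z')(b) = Add(-4, Mul(-2, b)) (Function('Z')(b) = Mul(-2, Add(2, b)) = Add(-4, Mul(-2, b)))
Pow(Add(Pow(Add(Function('S')(203), Function('Z')(148)), -1), -20478), -1) = Pow(Add(Pow(Add(Pow(203, 2), Add(-4, Mul(-2, 148))), -1), -20478), -1) = Pow(Add(Pow(Add(41209, Add(-4, -296)), -1), -20478), -1) = Pow(Add(Pow(Add(41209, -300), -1), -20478), -1) = Pow(Add(Pow(40909, -1), -20478), -1) = Pow(Add(Rational(1, 40909), -20478), -1) = Pow(Rational(-837734501, 40909), -1) = Rational(-40909, 837734501)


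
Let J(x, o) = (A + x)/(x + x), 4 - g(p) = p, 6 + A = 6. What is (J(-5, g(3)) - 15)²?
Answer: 841/4 ≈ 210.25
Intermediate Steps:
A = 0 (A = -6 + 6 = 0)
g(p) = 4 - p
J(x, o) = ½ (J(x, o) = (0 + x)/(x + x) = x/((2*x)) = x*(1/(2*x)) = ½)
(J(-5, g(3)) - 15)² = (½ - 15)² = (-29/2)² = 841/4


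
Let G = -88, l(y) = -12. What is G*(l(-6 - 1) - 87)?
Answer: 8712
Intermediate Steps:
G*(l(-6 - 1) - 87) = -88*(-12 - 87) = -88*(-99) = 8712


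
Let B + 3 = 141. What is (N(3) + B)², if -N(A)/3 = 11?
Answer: 11025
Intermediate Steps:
B = 138 (B = -3 + 141 = 138)
N(A) = -33 (N(A) = -3*11 = -33)
(N(3) + B)² = (-33 + 138)² = 105² = 11025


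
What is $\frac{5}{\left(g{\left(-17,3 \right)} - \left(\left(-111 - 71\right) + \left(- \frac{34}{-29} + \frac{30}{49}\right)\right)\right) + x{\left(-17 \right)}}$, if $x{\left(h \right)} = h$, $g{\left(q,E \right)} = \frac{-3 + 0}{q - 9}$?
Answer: $\frac{184730}{6034417} \approx 0.030613$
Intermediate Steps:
$g{\left(q,E \right)} = - \frac{3}{-9 + q}$
$\frac{5}{\left(g{\left(-17,3 \right)} - \left(\left(-111 - 71\right) + \left(- \frac{34}{-29} + \frac{30}{49}\right)\right)\right) + x{\left(-17 \right)}} = \frac{5}{\left(- \frac{3}{-9 - 17} - \left(\left(-111 - 71\right) + \left(- \frac{34}{-29} + \frac{30}{49}\right)\right)\right) - 17} = \frac{5}{\left(- \frac{3}{-26} - \left(-182 + \left(\left(-34\right) \left(- \frac{1}{29}\right) + 30 \cdot \frac{1}{49}\right)\right)\right) - 17} = \frac{5}{\left(\left(-3\right) \left(- \frac{1}{26}\right) - \left(-182 + \left(\frac{34}{29} + \frac{30}{49}\right)\right)\right) - 17} = \frac{5}{\left(\frac{3}{26} - \left(-182 + \frac{2536}{1421}\right)\right) - 17} = \frac{5}{\left(\frac{3}{26} - - \frac{256086}{1421}\right) - 17} = \frac{5}{\left(\frac{3}{26} + \frac{256086}{1421}\right) - 17} = \frac{5}{\frac{6662499}{36946} - 17} = \frac{5}{\frac{6034417}{36946}} = 5 \cdot \frac{36946}{6034417} = \frac{184730}{6034417}$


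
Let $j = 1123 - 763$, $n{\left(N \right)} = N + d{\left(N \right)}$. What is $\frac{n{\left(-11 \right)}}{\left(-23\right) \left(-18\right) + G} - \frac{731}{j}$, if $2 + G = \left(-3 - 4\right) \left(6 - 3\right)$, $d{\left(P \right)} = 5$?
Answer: $- \frac{287981}{140760} \approx -2.0459$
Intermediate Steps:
$n{\left(N \right)} = 5 + N$ ($n{\left(N \right)} = N + 5 = 5 + N$)
$G = -23$ ($G = -2 + \left(-3 - 4\right) \left(6 - 3\right) = -2 - 7 \left(6 - 3\right) = -2 - 21 = -23$)
$j = 360$
$\frac{n{\left(-11 \right)}}{\left(-23\right) \left(-18\right) + G} - \frac{731}{j} = \frac{5 - 11}{\left(-23\right) \left(-18\right) - 23} - \frac{731}{360} = - \frac{6}{414 - 23} - \frac{731}{360} = - \frac{6}{391} - \frac{731}{360} = - \frac{287981}{140760}$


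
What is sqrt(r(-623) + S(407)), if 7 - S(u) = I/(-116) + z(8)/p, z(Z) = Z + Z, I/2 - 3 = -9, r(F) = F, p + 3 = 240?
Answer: I*sqrt(29106763239)/6873 ≈ 24.823*I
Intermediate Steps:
p = 237 (p = -3 + 240 = 237)
I = -12 (I = 6 + 2*(-9) = 6 - 18 = -12)
z(Z) = 2*Z
S(u) = 46936/6873 (S(u) = 7 - (-12/(-116) + (2*8)/237) = 7 - (-12*(-1/116) + 16*(1/237)) = 7 - (3/29 + 16/237) = 7 - 1*1175/6873 = 7 - 1175/6873 = 46936/6873)
sqrt(r(-623) + S(407)) = sqrt(-623 + 46936/6873) = sqrt(-4234943/6873) = I*sqrt(29106763239)/6873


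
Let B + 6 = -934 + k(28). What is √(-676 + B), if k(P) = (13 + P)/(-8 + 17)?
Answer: I*√14503/3 ≈ 40.143*I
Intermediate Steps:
k(P) = 13/9 + P/9 (k(P) = (13 + P)/9 = (13 + P)*(⅑) = 13/9 + P/9)
B = -8419/9 (B = -6 + (-934 + (13/9 + (⅑)*28)) = -6 + (-934 + (13/9 + 28/9)) = -6 + (-934 + 41/9) = -6 - 8365/9 = -8419/9 ≈ -935.44)
√(-676 + B) = √(-676 - 8419/9) = √(-14503/9) = I*√14503/3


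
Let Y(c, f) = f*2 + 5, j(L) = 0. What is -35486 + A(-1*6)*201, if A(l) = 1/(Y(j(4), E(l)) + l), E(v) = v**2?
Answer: -2519305/71 ≈ -35483.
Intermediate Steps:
Y(c, f) = 5 + 2*f (Y(c, f) = 2*f + 5 = 5 + 2*f)
A(l) = 1/(5 + l + 2*l**2) (A(l) = 1/((5 + 2*l**2) + l) = 1/(5 + l + 2*l**2))
-35486 + A(-1*6)*201 = -35486 + 201/(5 - 1*6 + 2*(-1*6)**2) = -35486 + 201/(5 - 6 + 2*(-6)**2) = -35486 + 201/(5 - 6 + 2*36) = -35486 + 201/(5 - 6 + 72) = -35486 + 201/71 = -2519305/71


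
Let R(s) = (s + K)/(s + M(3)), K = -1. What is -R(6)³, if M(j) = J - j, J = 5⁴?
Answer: -125/247673152 ≈ -5.0470e-7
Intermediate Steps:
J = 625
M(j) = 625 - j
R(s) = (-1 + s)/(622 + s) (R(s) = (s - 1)/(s + (625 - 1*3)) = (-1 + s)/(s + (625 - 3)) = (-1 + s)/(s + 622) = (-1 + s)/(622 + s))
-R(6)³ = -((-1 + 6)/(622 + 6))³ = -(5/628)³ = -1*125/247673152 = -125/247673152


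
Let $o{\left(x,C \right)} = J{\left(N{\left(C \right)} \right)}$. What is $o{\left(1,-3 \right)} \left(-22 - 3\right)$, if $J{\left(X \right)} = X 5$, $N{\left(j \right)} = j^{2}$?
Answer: $-1125$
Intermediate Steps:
$J{\left(X \right)} = 5 X$
$o{\left(x,C \right)} = 5 C^{2}$
$o{\left(1,-3 \right)} \left(-22 - 3\right) = 5 \left(-3\right)^{2} \left(-22 - 3\right) = 5 \cdot 9 \left(-25\right) = 45 \left(-25\right) = -1125$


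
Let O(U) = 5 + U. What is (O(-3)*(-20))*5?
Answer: -200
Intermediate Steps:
(O(-3)*(-20))*5 = ((5 - 3)*(-20))*5 = (2*(-20))*5 = -40*5 = -200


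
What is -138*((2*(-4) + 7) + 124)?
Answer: -16974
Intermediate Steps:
-138*((2*(-4) + 7) + 124) = -138*((-8 + 7) + 124) = -138*(-1 + 124) = -138*123 = -16974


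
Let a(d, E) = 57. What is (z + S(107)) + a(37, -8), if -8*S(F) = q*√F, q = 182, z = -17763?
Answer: -17706 - 91*√107/4 ≈ -17941.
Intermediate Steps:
S(F) = -91*√F/4
(z + S(107)) + a(37, -8) = (-17763 - 91*√107/4) + 57 = -17706 - 91*√107/4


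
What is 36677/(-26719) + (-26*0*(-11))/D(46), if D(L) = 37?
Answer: -36677/26719 ≈ -1.3727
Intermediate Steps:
36677/(-26719) + (-26*0*(-11))/D(46) = 36677/(-26719) + (-26*0*(-11))/37 = 36677*(-1/26719) + (0*(-11))*(1/37) = -36677/26719 + 0*(1/37) = -36677/26719 + 0 = -36677/26719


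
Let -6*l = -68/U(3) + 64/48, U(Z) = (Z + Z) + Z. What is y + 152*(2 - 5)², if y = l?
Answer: 36964/27 ≈ 1369.0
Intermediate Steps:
U(Z) = 3*Z (U(Z) = 2*Z + Z = 3*Z)
l = 28/27 (l = -(-68/(3*3) + 64/48)/6 = -(-68/9 + 64*(1/48))/6 = -(-68*⅑ + 4/3)/6 = -(-68/9 + 4/3)/6 = -⅙*(-56/9) = 28/27 ≈ 1.0370)
y = 28/27 ≈ 1.0370
y + 152*(2 - 5)² = 28/27 + 152*(2 - 5)² = 28/27 + 152*(-3)² = 28/27 + 152*9 = 28/27 + 1368 = 36964/27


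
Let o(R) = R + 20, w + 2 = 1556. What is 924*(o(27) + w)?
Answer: 1479324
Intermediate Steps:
w = 1554 (w = -2 + 1556 = 1554)
o(R) = 20 + R
924*(o(27) + w) = 924*((20 + 27) + 1554) = 924*(47 + 1554) = 924*1601 = 1479324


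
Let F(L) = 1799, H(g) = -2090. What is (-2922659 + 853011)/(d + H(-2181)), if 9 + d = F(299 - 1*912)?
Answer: 517412/75 ≈ 6898.8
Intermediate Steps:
d = 1790 (d = -9 + 1799 = 1790)
(-2922659 + 853011)/(d + H(-2181)) = (-2922659 + 853011)/(1790 - 2090) = -2069648/(-300) = -2069648*(-1/300) = 517412/75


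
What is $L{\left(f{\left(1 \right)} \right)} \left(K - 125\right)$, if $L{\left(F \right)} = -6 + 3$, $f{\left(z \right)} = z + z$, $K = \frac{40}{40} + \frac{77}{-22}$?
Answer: $\frac{765}{2} \approx 382.5$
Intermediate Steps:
$K = - \frac{5}{2}$ ($K = 40 \cdot \frac{1}{40} + 77 \left(- \frac{1}{22}\right) = 1 - \frac{7}{2} = - \frac{5}{2} \approx -2.5$)
$f{\left(z \right)} = 2 z$
$L{\left(F \right)} = -3$
$L{\left(f{\left(1 \right)} \right)} \left(K - 125\right) = - 3 \left(- \frac{5}{2} - 125\right) = \left(-3\right) \left(- \frac{255}{2}\right) = \frac{765}{2}$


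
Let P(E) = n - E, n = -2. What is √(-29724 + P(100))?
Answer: 3*I*√3314 ≈ 172.7*I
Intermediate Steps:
P(E) = -2 - E
√(-29724 + P(100)) = √(-29724 + (-2 - 1*100)) = √(-29724 + (-2 - 100)) = √(-29724 - 102) = √(-29826) = 3*I*√3314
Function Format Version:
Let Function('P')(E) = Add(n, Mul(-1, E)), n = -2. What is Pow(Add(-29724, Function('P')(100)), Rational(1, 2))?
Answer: Mul(3, I, Pow(3314, Rational(1, 2))) ≈ Mul(172.70, I)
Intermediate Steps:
Function('P')(E) = Add(-2, Mul(-1, E))
Pow(Add(-29724, Function('P')(100)), Rational(1, 2)) = Pow(Add(-29724, Add(-2, Mul(-1, 100))), Rational(1, 2)) = Pow(Add(-29724, Add(-2, -100)), Rational(1, 2)) = Pow(Add(-29724, -102), Rational(1, 2)) = Pow(-29826, Rational(1, 2)) = Mul(3, I, Pow(3314, Rational(1, 2)))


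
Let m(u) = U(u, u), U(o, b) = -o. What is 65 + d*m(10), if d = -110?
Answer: 1165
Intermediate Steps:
m(u) = -u
65 + d*m(10) = 65 - (-110)*10 = 65 - 110*(-10) = 65 + 1100 = 1165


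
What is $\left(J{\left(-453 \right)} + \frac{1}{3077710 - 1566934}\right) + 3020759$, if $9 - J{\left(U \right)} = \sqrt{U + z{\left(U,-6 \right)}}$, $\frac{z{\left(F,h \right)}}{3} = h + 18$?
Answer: $\frac{4563703795969}{1510776} - i \sqrt{417} \approx 3.0208 \cdot 10^{6} - 20.421 i$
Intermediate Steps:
$z{\left(F,h \right)} = 54 + 3 h$ ($z{\left(F,h \right)} = 3 \left(h + 18\right) = 3 \left(18 + h\right) = 54 + 3 h$)
$J{\left(U \right)} = 9 - \sqrt{36 + U}$ ($J{\left(U \right)} = 9 - \sqrt{U + \left(54 + 3 \left(-6\right)\right)} = 9 - \sqrt{U + \left(54 - 18\right)} = 9 - \sqrt{U + 36} = 9 - \sqrt{36 + U}$)
$\left(J{\left(-453 \right)} + \frac{1}{3077710 - 1566934}\right) + 3020759 = \left(\left(9 - \sqrt{36 - 453}\right) + \frac{1}{3077710 - 1566934}\right) + 3020759 = \left(\left(9 - \sqrt{-417}\right) + \frac{1}{1510776}\right) + 3020759 = \left(\left(9 - i \sqrt{417}\right) + \frac{1}{1510776}\right) + 3020759 = \left(\frac{13596985}{1510776} - i \sqrt{417}\right) + 3020759 = \frac{4563703795969}{1510776} - i \sqrt{417}$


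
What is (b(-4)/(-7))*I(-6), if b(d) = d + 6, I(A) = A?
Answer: 12/7 ≈ 1.7143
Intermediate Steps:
b(d) = 6 + d
(b(-4)/(-7))*I(-6) = ((6 - 4)/(-7))*(-6) = (2*(-⅐))*(-6) = -2/7*(-6) = 12/7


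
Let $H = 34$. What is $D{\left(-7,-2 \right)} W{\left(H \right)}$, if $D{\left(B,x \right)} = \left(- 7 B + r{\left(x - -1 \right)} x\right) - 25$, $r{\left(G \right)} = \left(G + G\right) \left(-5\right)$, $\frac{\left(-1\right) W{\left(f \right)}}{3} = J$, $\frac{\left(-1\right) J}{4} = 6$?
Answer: $288$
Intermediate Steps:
$J = -24$ ($J = \left(-4\right) 6 = -24$)
$W{\left(f \right)} = 72$ ($W{\left(f \right)} = \left(-3\right) \left(-24\right) = 72$)
$r{\left(G \right)} = - 10 G$ ($r{\left(G \right)} = 2 G \left(-5\right) = - 10 G$)
$D{\left(B,x \right)} = -25 - 7 B + x \left(-10 - 10 x\right)$ ($D{\left(B,x \right)} = \left(- 7 B + - 10 \left(x - -1\right) x\right) - 25 = \left(- 7 B + - 10 \left(x + 1\right) x\right) - 25 = \left(- 7 B + - 10 \left(1 + x\right) x\right) - 25 = \left(- 7 B + \left(-10 - 10 x\right) x\right) - 25 = \left(- 7 B + x \left(-10 - 10 x\right)\right) - 25 = -25 - 7 B + x \left(-10 - 10 x\right)$)
$D{\left(-7,-2 \right)} W{\left(H \right)} = \left(-25 - -49 - - 20 \left(1 - 2\right)\right) 72 = \left(-25 + 49 - \left(-20\right) \left(-1\right)\right) 72 = \left(-25 + 49 - 20\right) 72 = 4 \cdot 72 = 288$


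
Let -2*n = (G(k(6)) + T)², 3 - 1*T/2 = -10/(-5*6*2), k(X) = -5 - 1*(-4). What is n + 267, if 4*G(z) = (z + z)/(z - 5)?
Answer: 8015/32 ≈ 250.47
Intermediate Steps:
k(X) = -1 (k(X) = -5 + 4 = -1)
G(z) = z/(2*(-5 + z)) (G(z) = ((z + z)/(z - 5))/4 = ((2*z)/(-5 + z))/4 = (2*z/(-5 + z))/4 = z/(2*(-5 + z)))
T = 17/3 (T = 6 - (-20)/(-5*6*2) = 6 - (-20)/((-30*2)) = 6 - (-20)/(-60) = 6 - (-20)*(-1)/60 = 6 - 2*⅙ = 6 - ⅓ = 17/3 ≈ 5.6667)
n = -529/32 (n = -((½)*(-1)/(-5 - 1) + 17/3)²/2 = -((½)*(-1)/(-6) + 17/3)²/2 = -((½)*(-1)*(-⅙) + 17/3)²/2 = -(1/12 + 17/3)²/2 = -(23/4)²/2 = -½*529/16 = -529/32 ≈ -16.531)
n + 267 = -529/32 + 267 = 8015/32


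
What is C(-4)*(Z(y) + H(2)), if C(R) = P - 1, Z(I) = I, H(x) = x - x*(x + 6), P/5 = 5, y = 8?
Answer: -144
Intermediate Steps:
P = 25 (P = 5*5 = 25)
H(x) = x - x*(6 + x)
C(R) = 24 (C(R) = 25 - 1 = 24)
C(-4)*(Z(y) + H(2)) = 24*(8 - 1*2*(5 + 2)) = 24*(8 - 1*2*7) = 24*(8 - 14) = 24*(-6) = -144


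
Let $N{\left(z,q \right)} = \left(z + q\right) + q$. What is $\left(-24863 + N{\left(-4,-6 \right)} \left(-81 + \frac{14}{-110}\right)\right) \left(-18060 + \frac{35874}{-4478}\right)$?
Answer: $\frac{52431696154221}{123145} \approx 4.2577 \cdot 10^{8}$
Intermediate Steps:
$N{\left(z,q \right)} = z + 2 q$ ($N{\left(z,q \right)} = \left(q + z\right) + q = z + 2 q$)
$\left(-24863 + N{\left(-4,-6 \right)} \left(-81 + \frac{14}{-110}\right)\right) \left(-18060 + \frac{35874}{-4478}\right) = \left(-24863 + \left(-4 + 2 \left(-6\right)\right) \left(-81 + \frac{14}{-110}\right)\right) \left(-18060 + \frac{35874}{-4478}\right) = \left(-24863 + \left(-4 - 12\right) \left(-81 + 14 \left(- \frac{1}{110}\right)\right)\right) \left(-18060 + 35874 \left(- \frac{1}{4478}\right)\right) = \left(-24863 - 16 \left(-81 - \frac{7}{55}\right)\right) \left(-18060 - \frac{17937}{2239}\right) = \left(-24863 - - \frac{71392}{55}\right) \left(- \frac{40454277}{2239}\right) = \left(-24863 + \frac{71392}{55}\right) \left(- \frac{40454277}{2239}\right) = \left(- \frac{1296073}{55}\right) \left(- \frac{40454277}{2239}\right) = \frac{52431696154221}{123145}$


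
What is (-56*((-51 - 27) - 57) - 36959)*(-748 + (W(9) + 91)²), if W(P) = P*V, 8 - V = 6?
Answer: -327299067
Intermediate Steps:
V = 2 (V = 8 - 1*6 = 8 - 6 = 2)
W(P) = 2*P (W(P) = P*2 = 2*P)
(-56*((-51 - 27) - 57) - 36959)*(-748 + (W(9) + 91)²) = (-56*((-51 - 27) - 57) - 36959)*(-748 + (2*9 + 91)²) = (-56*(-78 - 57) - 36959)*(-748 + (18 + 91)²) = (-56*(-135) - 36959)*(-748 + 109²) = (7560 - 36959)*(-748 + 11881) = -29399*11133 = -327299067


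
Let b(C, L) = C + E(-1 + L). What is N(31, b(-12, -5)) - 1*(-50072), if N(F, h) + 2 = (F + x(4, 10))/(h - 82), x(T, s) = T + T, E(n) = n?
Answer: 5006961/100 ≈ 50070.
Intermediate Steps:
x(T, s) = 2*T
b(C, L) = -1 + C + L (b(C, L) = C + (-1 + L) = -1 + C + L)
N(F, h) = -2 + (8 + F)/(-82 + h) (N(F, h) = -2 + (F + 2*4)/(h - 82) = -2 + (F + 8)/(-82 + h) = -2 + (8 + F)/(-82 + h))
N(31, b(-12, -5)) - 1*(-50072) = (172 + 31 - 2*(-1 - 12 - 5))/(-82 + (-1 - 12 - 5)) - 1*(-50072) = (172 + 31 - 2*(-18))/(-82 - 18) + 50072 = (172 + 31 + 36)/(-100) + 50072 = -1/100*239 + 50072 = -239/100 + 50072 = 5006961/100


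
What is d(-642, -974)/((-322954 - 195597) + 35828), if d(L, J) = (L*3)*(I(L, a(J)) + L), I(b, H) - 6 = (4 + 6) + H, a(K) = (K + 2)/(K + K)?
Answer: -586696194/235086101 ≈ -2.4957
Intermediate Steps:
a(K) = (2 + K)/(2*K) (a(K) = (2 + K)/((2*K)) = (2 + K)*(1/(2*K)) = (2 + K)/(2*K))
I(b, H) = 16 + H (I(b, H) = 6 + ((4 + 6) + H) = 6 + (10 + H) = 16 + H)
d(L, J) = 3*L*(16 + L + (2 + J)/(2*J)) (d(L, J) = (L*3)*((16 + (2 + J)/(2*J)) + L) = (3*L)*(16 + L + (2 + J)/(2*J)) = 3*L*(16 + L + (2 + J)/(2*J)))
d(-642, -974)/((-322954 - 195597) + 35828) = (3*(-642)² + (99/2)*(-642) + 3*(-642)/(-974))/((-322954 - 195597) + 35828) = (3*412164 - 31779 + 3*(-642)*(-1/974))/(-518551 + 35828) = (1236492 - 31779 + 963/487)/(-482723) = (586696194/487)*(-1/482723) = -586696194/235086101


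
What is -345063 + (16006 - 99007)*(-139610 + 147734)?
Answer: -674645187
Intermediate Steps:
-345063 + (16006 - 99007)*(-139610 + 147734) = -345063 - 83001*8124 = -345063 - 674300124 = -674645187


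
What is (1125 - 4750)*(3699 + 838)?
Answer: -16446625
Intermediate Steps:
(1125 - 4750)*(3699 + 838) = -3625*4537 = -16446625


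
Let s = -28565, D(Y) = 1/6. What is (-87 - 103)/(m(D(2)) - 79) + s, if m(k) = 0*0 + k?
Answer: -13510105/473 ≈ -28563.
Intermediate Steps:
D(Y) = ⅙
m(k) = k (m(k) = 0 + k = k)
(-87 - 103)/(m(D(2)) - 79) + s = (-87 - 103)/(⅙ - 79) - 28565 = -190/(-473/6) - 28565 = -6/473*(-190) - 28565 = 1140/473 - 28565 = -13510105/473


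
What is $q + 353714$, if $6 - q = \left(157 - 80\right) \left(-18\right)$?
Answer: $355106$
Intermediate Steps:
$q = 1392$ ($q = 6 - \left(157 - 80\right) \left(-18\right) = 6 - 77 \left(-18\right) = 6 - -1386 = 6 + 1386 = 1392$)
$q + 353714 = 1392 + 353714 = 355106$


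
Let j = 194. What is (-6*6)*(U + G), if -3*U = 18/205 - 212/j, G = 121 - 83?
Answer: -27442488/19885 ≈ -1380.1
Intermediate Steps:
G = 38
U = 19984/59655 (U = -(18/205 - 212/194)/3 = -(18*(1/205) - 212*1/194)/3 = -(18/205 - 106/97)/3 = -1/3*(-19984/19885) = 19984/59655 ≈ 0.33499)
(-6*6)*(U + G) = (-6*6)*(19984/59655 + 38) = -36*2286874/59655 = -27442488/19885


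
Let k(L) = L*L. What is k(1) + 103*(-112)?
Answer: -11535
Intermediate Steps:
k(L) = L**2
k(1) + 103*(-112) = 1**2 + 103*(-112) = 1 - 11536 = -11535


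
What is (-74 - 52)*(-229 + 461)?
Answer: -29232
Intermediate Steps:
(-74 - 52)*(-229 + 461) = -126*232 = -29232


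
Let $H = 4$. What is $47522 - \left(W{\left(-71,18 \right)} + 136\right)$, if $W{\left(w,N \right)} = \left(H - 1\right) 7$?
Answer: $47365$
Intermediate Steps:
$W{\left(w,N \right)} = 21$ ($W{\left(w,N \right)} = \left(4 - 1\right) 7 = 3 \cdot 7 = 21$)
$47522 - \left(W{\left(-71,18 \right)} + 136\right) = 47522 - \left(21 + 136\right) = 47522 - 157 = 47365$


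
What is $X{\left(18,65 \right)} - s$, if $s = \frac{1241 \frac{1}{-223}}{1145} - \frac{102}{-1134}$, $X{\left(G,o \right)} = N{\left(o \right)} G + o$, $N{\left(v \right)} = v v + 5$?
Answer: $\frac{3677520788429}{48258315} \approx 76205.0$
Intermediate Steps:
$N{\left(v \right)} = 5 + v^{2}$ ($N{\left(v \right)} = v^{2} + 5 = 5 + v^{2}$)
$X{\left(G,o \right)} = o + G \left(5 + o^{2}\right)$ ($X{\left(G,o \right)} = \left(5 + o^{2}\right) G + o = G \left(5 + o^{2}\right) + o = o + G \left(5 + o^{2}\right)$)
$s = \frac{4106146}{48258315}$ ($s = 1241 \left(- \frac{1}{223}\right) \frac{1}{1145} - - \frac{17}{189} = \left(- \frac{1241}{223}\right) \frac{1}{1145} + \frac{17}{189} = - \frac{1241}{255335} + \frac{17}{189} = \frac{4106146}{48258315} \approx 0.085087$)
$X{\left(18,65 \right)} - s = \left(65 + 18 \left(5 + 65^{2}\right)\right) - \frac{4106146}{48258315} = \left(65 + 18 \left(5 + 4225\right)\right) - \frac{4106146}{48258315} = \left(65 + 18 \cdot 4230\right) - \frac{4106146}{48258315} = \left(65 + 76140\right) - \frac{4106146}{48258315} = 76205 - \frac{4106146}{48258315} = \frac{3677520788429}{48258315}$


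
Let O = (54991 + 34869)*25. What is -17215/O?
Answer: -3443/449300 ≈ -0.0076630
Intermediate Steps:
O = 2246500 (O = 89860*25 = 2246500)
-17215/O = -17215/2246500 = -17215*1/2246500 = -3443/449300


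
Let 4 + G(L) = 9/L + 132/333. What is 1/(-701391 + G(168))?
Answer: -6216/4359868523 ≈ -1.4257e-6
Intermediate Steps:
G(L) = -400/111 + 9/L (G(L) = -4 + (9/L + 132/333) = -4 + (9/L + 132*(1/333)) = -4 + (9/L + 44/111) = -4 + (44/111 + 9/L) = -400/111 + 9/L)
1/(-701391 + G(168)) = 1/(-701391 + (-400/111 + 9/168)) = 1/(-701391 + (-400/111 + 9*(1/168))) = 1/(-701391 + (-400/111 + 3/56)) = 1/(-701391 - 22067/6216) = 1/(-4359868523/6216) = -6216/4359868523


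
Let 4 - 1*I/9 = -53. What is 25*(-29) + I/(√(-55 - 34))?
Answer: -725 - 513*I*√89/89 ≈ -725.0 - 54.378*I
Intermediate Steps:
I = 513 (I = 36 - 9*(-53) = 36 + 477 = 513)
25*(-29) + I/(√(-55 - 34)) = 25*(-29) + 513/(√(-55 - 34)) = -725 + 513/(√(-89)) = -725 + 513/((I*√89)) = -725 + 513*(-I*√89/89) = -725 - 513*I*√89/89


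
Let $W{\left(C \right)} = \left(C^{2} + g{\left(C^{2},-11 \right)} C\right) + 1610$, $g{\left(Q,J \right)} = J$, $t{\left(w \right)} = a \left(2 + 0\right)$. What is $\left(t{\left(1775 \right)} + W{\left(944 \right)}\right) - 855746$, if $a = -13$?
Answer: $26590$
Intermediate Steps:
$t{\left(w \right)} = -26$ ($t{\left(w \right)} = - 13 \left(2 + 0\right) = \left(-13\right) 2 = -26$)
$W{\left(C \right)} = 1610 + C^{2} - 11 C$ ($W{\left(C \right)} = \left(C^{2} - 11 C\right) + 1610 = 1610 + C^{2} - 11 C$)
$\left(t{\left(1775 \right)} + W{\left(944 \right)}\right) - 855746 = \left(-26 + \left(1610 + 944^{2} - 10384\right)\right) - 855746 = \left(-26 + \left(1610 + 891136 - 10384\right)\right) - 855746 = \left(-26 + 882362\right) - 855746 = 882336 - 855746 = 26590$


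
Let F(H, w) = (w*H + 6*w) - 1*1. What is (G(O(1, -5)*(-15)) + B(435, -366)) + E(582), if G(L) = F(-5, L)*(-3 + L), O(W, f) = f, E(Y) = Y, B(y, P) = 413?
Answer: 6323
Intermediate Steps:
F(H, w) = -1 + 6*w + H*w (F(H, w) = (H*w + 6*w) - 1 = (6*w + H*w) - 1 = -1 + 6*w + H*w)
G(L) = (-1 + L)*(-3 + L) (G(L) = (-1 + 6*L - 5*L)*(-3 + L) = (-1 + L)*(-3 + L))
(G(O(1, -5)*(-15)) + B(435, -366)) + E(582) = ((-1 - 5*(-15))*(-3 - 5*(-15)) + 413) + 582 = ((-1 + 75)*(-3 + 75) + 413) + 582 = (74*72 + 413) + 582 = (5328 + 413) + 582 = 5741 + 582 = 6323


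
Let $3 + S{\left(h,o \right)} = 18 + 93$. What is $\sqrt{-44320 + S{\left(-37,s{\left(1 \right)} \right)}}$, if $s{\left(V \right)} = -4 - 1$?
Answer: $2 i \sqrt{11053} \approx 210.27 i$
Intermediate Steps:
$s{\left(V \right)} = -5$ ($s{\left(V \right)} = -4 - 1 = -5$)
$S{\left(h,o \right)} = 108$ ($S{\left(h,o \right)} = -3 + \left(18 + 93\right) = -3 + 111 = 108$)
$\sqrt{-44320 + S{\left(-37,s{\left(1 \right)} \right)}} = \sqrt{-44320 + 108} = \sqrt{-44212} = 2 i \sqrt{11053}$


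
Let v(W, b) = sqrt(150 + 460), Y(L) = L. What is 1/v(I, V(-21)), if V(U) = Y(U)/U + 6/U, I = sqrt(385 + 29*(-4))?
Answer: sqrt(610)/610 ≈ 0.040489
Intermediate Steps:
I = sqrt(269) (I = sqrt(385 - 116) = sqrt(269) ≈ 16.401)
V(U) = 1 + 6/U (V(U) = U/U + 6/U = 1 + 6/U)
v(W, b) = sqrt(610)
1/v(I, V(-21)) = 1/(sqrt(610)) = sqrt(610)/610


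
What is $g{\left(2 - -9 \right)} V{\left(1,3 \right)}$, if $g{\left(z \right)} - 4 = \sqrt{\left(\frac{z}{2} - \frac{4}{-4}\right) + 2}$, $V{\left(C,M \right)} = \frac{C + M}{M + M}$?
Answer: $\frac{8}{3} + \frac{\sqrt{34}}{3} \approx 4.6103$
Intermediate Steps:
$V{\left(C,M \right)} = \frac{C + M}{2 M}$
$g{\left(z \right)} = 4 + \sqrt{3 + \frac{z}{2}}$ ($g{\left(z \right)} = 4 + \sqrt{\left(\frac{z}{2} - \frac{4}{-4}\right) + 2} = 4 + \sqrt{\left(z \frac{1}{2} - -1\right) + 2} = 4 + \sqrt{\left(\frac{z}{2} + 1\right) + 2} = 4 + \sqrt{\left(1 + \frac{z}{2}\right) + 2} = 4 + \sqrt{3 + \frac{z}{2}}$)
$g{\left(2 - -9 \right)} V{\left(1,3 \right)} = \left(4 + \frac{\sqrt{12 + 2 \left(2 - -9\right)}}{2}\right) \frac{1 + 3}{2 \cdot 3} = \left(4 + \frac{\sqrt{12 + 2 \left(2 + 9\right)}}{2}\right) \frac{1}{2} \cdot \frac{1}{3} \cdot 4 = \left(4 + \frac{\sqrt{12 + 2 \cdot 11}}{2}\right) \frac{2}{3} = \left(4 + \frac{\sqrt{12 + 22}}{2}\right) \frac{2}{3} = \left(4 + \frac{\sqrt{34}}{2}\right) \frac{2}{3} = \frac{8}{3} + \frac{\sqrt{34}}{3}$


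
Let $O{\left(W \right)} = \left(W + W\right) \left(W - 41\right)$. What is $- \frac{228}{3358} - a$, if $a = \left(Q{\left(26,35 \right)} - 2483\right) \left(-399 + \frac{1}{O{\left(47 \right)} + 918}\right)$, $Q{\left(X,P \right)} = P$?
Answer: $- \frac{405071095302}{414713} \approx -9.7675 \cdot 10^{5}$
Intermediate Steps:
$O{\left(W \right)} = 2 W \left(-41 + W\right)$
$a = \frac{241257336}{247}$ ($a = \left(35 - 2483\right) \left(-399 + \frac{1}{2 \cdot 47 \left(-41 + 47\right) + 918}\right) = - 2448 \left(-399 + \frac{1}{2 \cdot 47 \cdot 6 + 918}\right) = - 2448 \left(-399 + \frac{1}{564 + 918}\right) = - 2448 \left(-399 + \frac{1}{1482}\right) = \left(-2448\right) \left(- \frac{591317}{1482}\right) = \frac{241257336}{247} \approx 9.7675 \cdot 10^{5}$)
$- \frac{228}{3358} - a = - \frac{228}{3358} - \frac{241257336}{247} = \left(-228\right) \frac{1}{3358} - \frac{241257336}{247} = - \frac{114}{1679} - \frac{241257336}{247} = - \frac{405071095302}{414713}$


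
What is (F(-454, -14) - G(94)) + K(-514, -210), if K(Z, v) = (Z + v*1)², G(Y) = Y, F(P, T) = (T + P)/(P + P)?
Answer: 118966731/227 ≈ 5.2408e+5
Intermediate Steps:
F(P, T) = (P + T)/(2*P) (F(P, T) = (P + T)/((2*P)) = (P + T)*(1/(2*P)) = (P + T)/(2*P))
K(Z, v) = (Z + v)²
(F(-454, -14) - G(94)) + K(-514, -210) = ((½)*(-454 - 14)/(-454) - 1*94) + (-514 - 210)² = ((½)*(-1/454)*(-468) - 94) + (-724)² = (117/227 - 94) + 524176 = -21221/227 + 524176 = 118966731/227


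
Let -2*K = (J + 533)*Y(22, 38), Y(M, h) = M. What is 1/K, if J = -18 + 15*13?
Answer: -1/7810 ≈ -0.00012804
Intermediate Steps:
J = 177 (J = -18 + 195 = 177)
K = -7810 (K = -(177 + 533)*22/2 = -355*22 = -½*15620 = -7810)
1/K = 1/(-7810) = -1/7810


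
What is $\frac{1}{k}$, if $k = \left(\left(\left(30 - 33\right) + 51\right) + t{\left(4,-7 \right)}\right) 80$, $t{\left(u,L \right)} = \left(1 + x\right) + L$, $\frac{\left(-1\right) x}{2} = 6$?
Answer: $\frac{1}{2400} \approx 0.00041667$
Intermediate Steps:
$x = -12$ ($x = \left(-2\right) 6 = -12$)
$t{\left(u,L \right)} = -11 + L$ ($t{\left(u,L \right)} = \left(1 - 12\right) + L = -11 + L$)
$k = 2400$ ($k = \left(\left(\left(30 - 33\right) + 51\right) - 18\right) 80 = \left(\left(-3 + 51\right) - 18\right) 80 = \left(48 - 18\right) 80 = 30 \cdot 80 = 2400$)
$\frac{1}{k} = \frac{1}{2400}$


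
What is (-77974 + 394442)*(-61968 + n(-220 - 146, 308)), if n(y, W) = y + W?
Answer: -19629244168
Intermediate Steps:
n(y, W) = W + y
(-77974 + 394442)*(-61968 + n(-220 - 146, 308)) = (-77974 + 394442)*(-61968 + (308 + (-220 - 146))) = 316468*(-61968 + (308 - 366)) = 316468*(-61968 - 58) = 316468*(-62026) = -19629244168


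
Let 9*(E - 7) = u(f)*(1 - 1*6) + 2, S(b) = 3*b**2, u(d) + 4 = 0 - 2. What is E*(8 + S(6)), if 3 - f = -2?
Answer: 11020/9 ≈ 1224.4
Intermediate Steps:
f = 5 (f = 3 - 1*(-2) = 3 + 2 = 5)
u(d) = -6 (u(d) = -4 + (0 - 2) = -4 - 2 = -6)
E = 95/9 (E = 7 + (-6*(1 - 1*6) + 2)/9 = 7 + (-6*(1 - 6) + 2)/9 = 7 + (-6*(-5) + 2)/9 = 7 + (30 + 2)/9 = 7 + (1/9)*32 = 7 + 32/9 = 95/9 ≈ 10.556)
E*(8 + S(6)) = 95*(8 + 3*6**2)/9 = 95*(8 + 3*36)/9 = 95*(8 + 108)/9 = (95/9)*116 = 11020/9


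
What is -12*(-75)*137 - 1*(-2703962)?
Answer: 2827262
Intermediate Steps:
-12*(-75)*137 - 1*(-2703962) = 900*137 + 2703962 = 123300 + 2703962 = 2827262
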